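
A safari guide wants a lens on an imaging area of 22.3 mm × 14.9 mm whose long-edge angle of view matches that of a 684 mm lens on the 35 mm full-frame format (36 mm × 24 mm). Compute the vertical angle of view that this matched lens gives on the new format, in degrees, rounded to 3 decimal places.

2.015°

Equal long-edge AOV ⇒ f₂ = f₁ · 22.3/36 = 684 × 0.61944 ≈ 423.7000 mm.
Vertical AOV on the new format = 2·arctan(14.9 / (2 × 423.7000)) = 2·arctan(0.01758) ≈ 2.0147°.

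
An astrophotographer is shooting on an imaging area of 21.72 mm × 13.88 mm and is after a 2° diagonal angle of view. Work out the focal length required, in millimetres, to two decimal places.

Sensor diagonal = √(21.72² + 13.88²) = √664.4128 ≈ 25.7762 mm.
From α = 2·arctan(d/2f) we get f = d / (2·tan(α/2)).
With d = 25.7762 mm and α/2 = 1°, tan(α/2) ≈ 0.01746, so f ≈ 25.7762 / 0.03491 ≈ 738.3589 mm.

738.36 mm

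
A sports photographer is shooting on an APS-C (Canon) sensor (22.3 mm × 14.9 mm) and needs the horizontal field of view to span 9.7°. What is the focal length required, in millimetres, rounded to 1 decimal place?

131.4 mm

From α = 2·arctan(w/2f) we get f = w / (2·tan(α/2)).
With w = 22.3 mm and α/2 = 4.85°, tan(α/2) ≈ 0.08485, so f ≈ 22.3 / 0.16970 ≈ 131.4065 mm.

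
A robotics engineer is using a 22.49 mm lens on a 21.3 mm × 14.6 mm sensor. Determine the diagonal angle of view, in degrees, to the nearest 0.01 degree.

59.72°

Sensor diagonal = √(21.3² + 14.6²) = √666.8500 ≈ 25.8234 mm.
Angle of view α = 2·arctan(d/2f) with d = 25.8234 mm and f = 22.49 mm.
d/2f = 0.57411; arctan(0.57411) ≈ 29.8605°, so α ≈ 59.7211°.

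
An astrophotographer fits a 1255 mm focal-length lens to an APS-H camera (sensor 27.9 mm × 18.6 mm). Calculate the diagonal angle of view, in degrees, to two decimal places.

Sensor diagonal = √(27.9² + 18.6²) = √1124.3700 ≈ 33.5316 mm.
Angle of view α = 2·arctan(d/2f) with d = 33.5316 mm and f = 1255 mm.
d/2f = 0.01336; arctan(0.01336) ≈ 0.7654°, so α ≈ 1.5308°.

1.53°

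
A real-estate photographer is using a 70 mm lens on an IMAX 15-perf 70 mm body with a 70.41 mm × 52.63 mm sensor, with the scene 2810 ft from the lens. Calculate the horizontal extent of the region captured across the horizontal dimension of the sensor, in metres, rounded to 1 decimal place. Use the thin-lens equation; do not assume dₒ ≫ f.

dₒ: 2810 ft × 304.8 mm/ft = 856487.97 mm.
Similar triangles through the lens centre give W/dₒ = w/dᵢ; with 1/f = 1/dₒ + 1/dᵢ this gives W = w·(dₒ − f)/f.
W = 70.41 mm × (856488 − 70) / 70 = 70.41 × 12234.5425 ≈ 861434.135 mm = 861.434 m.

861.4 m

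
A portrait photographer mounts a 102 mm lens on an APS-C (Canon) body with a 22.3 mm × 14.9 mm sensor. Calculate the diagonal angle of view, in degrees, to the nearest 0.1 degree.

Sensor diagonal = √(22.3² + 14.9²) = √719.3000 ≈ 26.8198 mm.
Angle of view α = 2·arctan(d/2f) with d = 26.8198 mm and f = 102 mm.
d/2f = 0.13147; arctan(0.13147) ≈ 7.4897°, so α ≈ 14.9794°.

15.0°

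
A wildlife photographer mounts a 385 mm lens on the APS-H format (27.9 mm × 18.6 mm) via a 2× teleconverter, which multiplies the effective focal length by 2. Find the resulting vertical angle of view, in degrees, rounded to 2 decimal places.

Effective focal length f = 385 × 2 = 770 mm.
α = 2·arctan(18.6 / (2 × 770)) = 2·arctan(0.01208) ≈ 1.3840°.

1.38°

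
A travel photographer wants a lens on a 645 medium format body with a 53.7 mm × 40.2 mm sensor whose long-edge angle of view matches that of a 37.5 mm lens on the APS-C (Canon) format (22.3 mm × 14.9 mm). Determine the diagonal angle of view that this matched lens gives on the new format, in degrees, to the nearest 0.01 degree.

40.75°

Equal long-edge AOV ⇒ f₂ = f₁ · 53.7/22.3 = 37.5 × 2.40807 ≈ 90.3027 mm.
Sensor diagonal = √(53.7² + 40.2²) = √4499.7300 ≈ 67.0800 mm.
Diagonal AOV on the new format = 2·arctan(67.0800 / (2 × 90.3027)) = 2·arctan(0.37142) ≈ 40.7518°.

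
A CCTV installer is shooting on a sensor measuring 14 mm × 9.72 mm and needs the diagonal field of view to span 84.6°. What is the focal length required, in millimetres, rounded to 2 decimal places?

Sensor diagonal = √(14² + 9.72²) = √290.4784 ≈ 17.0434 mm.
From α = 2·arctan(d/2f) we get f = d / (2·tan(α/2)).
With d = 17.0434 mm and α/2 = 42.3°, tan(α/2) ≈ 0.90993, so f ≈ 17.0434 / 1.81986 ≈ 9.3652 mm.

9.37 mm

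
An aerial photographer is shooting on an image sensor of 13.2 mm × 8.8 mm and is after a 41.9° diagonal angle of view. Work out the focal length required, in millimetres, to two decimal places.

20.72 mm

Sensor diagonal = √(13.2² + 8.8²) = √251.6800 ≈ 15.8644 mm.
From α = 2·arctan(d/2f) we get f = d / (2·tan(α/2)).
With d = 15.8644 mm and α/2 = 20.95°, tan(α/2) ≈ 0.38286, so f ≈ 15.8644 / 0.76573 ≈ 20.7181 mm.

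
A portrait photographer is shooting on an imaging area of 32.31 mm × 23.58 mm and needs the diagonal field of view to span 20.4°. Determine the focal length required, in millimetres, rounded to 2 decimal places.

111.15 mm

Sensor diagonal = √(32.31² + 23.58²) = √1599.9525 ≈ 39.9994 mm.
From α = 2·arctan(d/2f) we get f = d / (2·tan(α/2)).
With d = 39.9994 mm and α/2 = 10.2°, tan(α/2) ≈ 0.17993, so f ≈ 39.9994 / 0.35986 ≈ 111.1537 mm.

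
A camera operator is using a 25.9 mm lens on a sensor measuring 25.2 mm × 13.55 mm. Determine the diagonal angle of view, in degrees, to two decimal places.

Sensor diagonal = √(25.2² + 13.55²) = √818.6425 ≈ 28.6119 mm.
Angle of view α = 2·arctan(d/2f) with d = 28.6119 mm and f = 25.9 mm.
d/2f = 0.55235; arctan(0.55235) ≈ 28.9142°, so α ≈ 57.8285°.

57.83°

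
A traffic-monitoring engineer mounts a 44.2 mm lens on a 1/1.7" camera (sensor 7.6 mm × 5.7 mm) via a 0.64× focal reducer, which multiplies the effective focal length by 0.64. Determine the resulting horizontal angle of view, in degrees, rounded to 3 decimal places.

Effective focal length f = 44.2 × 0.64 = 28.288 mm.
α = 2·arctan(7.6 / (2 × 28.288)) = 2·arctan(0.13433) ≈ 15.3018°.

15.302°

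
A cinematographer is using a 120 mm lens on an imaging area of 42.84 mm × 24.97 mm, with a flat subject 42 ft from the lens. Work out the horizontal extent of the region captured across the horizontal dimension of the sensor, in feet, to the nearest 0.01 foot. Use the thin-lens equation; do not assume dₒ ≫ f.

14.85 ft

dₒ: 42 ft × 304.8 mm/ft = 12801.60 mm.
Similar triangles through the lens centre give W/dₒ = w/dᵢ; with 1/f = 1/dₒ + 1/dᵢ this gives W = w·(dₒ − f)/f.
W = 42.84 mm × (12801.6 − 120) / 120 = 42.84 × 105.6800 ≈ 4527.331 mm = 4527.331/304.8 ft = 14.8534 ft.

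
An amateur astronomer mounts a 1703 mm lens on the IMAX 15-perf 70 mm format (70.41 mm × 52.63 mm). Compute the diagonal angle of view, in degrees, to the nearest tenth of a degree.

3.0°

Sensor diagonal = √(70.41² + 52.63²) = √7727.4850 ≈ 87.9061 mm.
Angle of view α = 2·arctan(d/2f) with d = 87.9061 mm and f = 1703 mm.
d/2f = 0.02581; arctan(0.02581) ≈ 1.4784°, so α ≈ 2.9569°.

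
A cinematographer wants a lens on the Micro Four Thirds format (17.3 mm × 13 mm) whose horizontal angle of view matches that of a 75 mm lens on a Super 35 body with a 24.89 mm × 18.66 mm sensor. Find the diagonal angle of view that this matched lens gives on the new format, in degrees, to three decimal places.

23.452°

Equal horizontal AOV ⇒ f₂ = f₁ · 17.3/24.89 = 75 × 0.69506 ≈ 52.1294 mm.
Sensor diagonal = √(17.3² + 13²) = √468.2900 ≈ 21.6400 mm.
Diagonal AOV on the new format = 2·arctan(21.6400 / (2 × 52.1294)) = 2·arctan(0.20756) ≈ 23.4517°.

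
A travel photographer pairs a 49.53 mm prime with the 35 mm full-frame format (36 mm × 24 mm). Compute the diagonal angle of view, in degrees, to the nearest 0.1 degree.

47.2°

Sensor diagonal = √(36² + 24²) = √1872.0000 ≈ 43.2666 mm.
Angle of view α = 2·arctan(d/2f) with d = 43.2666 mm and f = 49.53 mm.
d/2f = 0.43677; arctan(0.43677) ≈ 23.5943°, so α ≈ 47.1887°.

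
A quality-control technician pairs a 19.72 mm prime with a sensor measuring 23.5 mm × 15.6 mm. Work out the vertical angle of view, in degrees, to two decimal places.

43.16°

Angle of view α = 2·arctan(h/2f) with h = 15.6 mm and f = 19.72 mm.
h/2f = 0.39554; arctan(0.39554) ≈ 21.5807°, so α ≈ 43.1613°.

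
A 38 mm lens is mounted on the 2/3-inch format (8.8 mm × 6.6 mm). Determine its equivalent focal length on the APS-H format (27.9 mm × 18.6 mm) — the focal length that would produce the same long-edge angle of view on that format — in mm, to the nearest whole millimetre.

120 mm

Equal angle of view means equal width/f ratio, so f₂ = f₁ · (width₂/width₁) = 38 × 27.9/8.8.
f₂ = 38 × 3.17045 ≈ 120.477 mm.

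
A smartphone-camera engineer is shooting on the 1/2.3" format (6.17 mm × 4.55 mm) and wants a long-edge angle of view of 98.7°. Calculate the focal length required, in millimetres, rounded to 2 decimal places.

From α = 2·arctan(w/2f) we get f = w / (2·tan(α/2)).
With w = 6.17 mm and α/2 = 49.35°, tan(α/2) ≈ 1.16466, so f ≈ 6.17 / 2.32932 ≈ 2.6488 mm.

2.65 mm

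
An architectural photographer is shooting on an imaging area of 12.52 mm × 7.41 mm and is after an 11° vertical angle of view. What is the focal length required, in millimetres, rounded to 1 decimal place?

From α = 2·arctan(h/2f) we get f = h / (2·tan(α/2)).
With h = 7.41 mm and α/2 = 5.5°, tan(α/2) ≈ 0.09629, so f ≈ 7.41 / 0.19258 ≈ 38.4779 mm.

38.5 mm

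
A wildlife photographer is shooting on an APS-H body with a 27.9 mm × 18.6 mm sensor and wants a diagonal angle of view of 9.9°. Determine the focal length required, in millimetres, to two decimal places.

193.58 mm

Sensor diagonal = √(27.9² + 18.6²) = √1124.3700 ≈ 33.5316 mm.
From α = 2·arctan(d/2f) we get f = d / (2·tan(α/2)).
With d = 33.5316 mm and α/2 = 4.95°, tan(α/2) ≈ 0.08661, so f ≈ 33.5316 / 0.17322 ≈ 193.5796 mm.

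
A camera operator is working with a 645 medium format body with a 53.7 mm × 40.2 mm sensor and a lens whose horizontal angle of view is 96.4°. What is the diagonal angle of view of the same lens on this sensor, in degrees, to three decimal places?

From the horizontal AOV: f = 53.7 / (2·tan(48.2°)) = 53.7 / 2.23688 ≈ 24.0067 mm.
Sensor diagonal = √(53.7² + 40.2²) = √4499.7300 ≈ 67.0800 mm.
Diagonal AOV = 2·arctan(67.0800 / (2 × 24.0067)) = 2·arctan(1.39711) ≈ 108.8127°.

108.813°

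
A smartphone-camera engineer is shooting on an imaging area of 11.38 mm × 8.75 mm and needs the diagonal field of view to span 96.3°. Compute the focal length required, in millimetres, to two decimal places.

Sensor diagonal = √(11.38² + 8.75²) = √206.0669 ≈ 14.3550 mm.
From α = 2·arctan(d/2f) we get f = d / (2·tan(α/2)).
With d = 14.3550 mm and α/2 = 48.15°, tan(α/2) ≈ 1.11648, so f ≈ 14.3550 / 2.23295 ≈ 6.4287 mm.

6.43 mm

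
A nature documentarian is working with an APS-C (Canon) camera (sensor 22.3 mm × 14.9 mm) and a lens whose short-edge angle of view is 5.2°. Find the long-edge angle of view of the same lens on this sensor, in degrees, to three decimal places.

7.776°

From the short-edge AOV: f = 14.9 / (2·tan(2.6°)) = 14.9 / 0.09082 ≈ 164.0617 mm.
Long-edge AOV = 2·arctan(22.3 / (2 × 164.0617)) = 2·arctan(0.06796) ≈ 7.7759°.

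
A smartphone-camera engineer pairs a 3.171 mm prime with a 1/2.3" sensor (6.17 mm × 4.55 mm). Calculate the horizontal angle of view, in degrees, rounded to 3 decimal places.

Angle of view α = 2·arctan(w/2f) with w = 6.17 mm and f = 3.171 mm.
w/2f = 0.97288; arctan(0.97288) ≈ 44.2124°, so α ≈ 88.4248°.

88.425°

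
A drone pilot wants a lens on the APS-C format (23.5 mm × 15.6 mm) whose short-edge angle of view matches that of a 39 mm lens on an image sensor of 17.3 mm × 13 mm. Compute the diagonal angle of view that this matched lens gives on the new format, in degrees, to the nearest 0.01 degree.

Equal short-edge AOV ⇒ f₂ = f₁ · 15.6/13 = 39 × 1.20000 ≈ 46.8000 mm.
Sensor diagonal = √(23.5² + 15.6²) = √795.6100 ≈ 28.2066 mm.
Diagonal AOV on the new format = 2·arctan(28.2066 / (2 × 46.8000)) = 2·arctan(0.30135) ≈ 33.5406°.

33.54°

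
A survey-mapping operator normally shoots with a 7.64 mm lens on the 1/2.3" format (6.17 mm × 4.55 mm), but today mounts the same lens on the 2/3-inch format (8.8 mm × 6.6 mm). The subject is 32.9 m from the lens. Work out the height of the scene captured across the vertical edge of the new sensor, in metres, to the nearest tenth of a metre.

28.4 m

The focal length stays 7.64 mm; the relevant sensor dimension is now h = 6.6 mm. Object distance dₒ = 32.9 m = 32900 mm.
Thin-lens field height W = h·(dₒ − f)/f = 6.6 × (32900 − 7.64)/7.64 ≈ 28414.866 mm = 28.4149 m.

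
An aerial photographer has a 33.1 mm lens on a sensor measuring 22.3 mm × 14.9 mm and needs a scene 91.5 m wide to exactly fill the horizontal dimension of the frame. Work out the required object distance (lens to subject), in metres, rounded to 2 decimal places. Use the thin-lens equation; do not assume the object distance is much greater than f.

135.85 m

W: 91.5 m = 91500 mm.
Magnification m = w/W = dᵢ/dₒ; combined with 1/f = 1/dₒ + 1/dᵢ this gives dₒ = f·(1 + W/w).
dₒ = 33.1 mm × (1 + 91500/22.3) = 33.1 × 4104.1390 ≈ 135847.001 mm = 135.847 m.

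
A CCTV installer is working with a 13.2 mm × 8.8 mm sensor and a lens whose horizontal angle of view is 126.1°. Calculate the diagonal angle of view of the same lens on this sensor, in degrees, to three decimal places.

From the horizontal AOV: f = 13.2 / (2·tan(63.05°)) = 13.2 / 3.93370 ≈ 3.3556 mm.
Sensor diagonal = √(13.2² + 8.8²) = √251.6800 ≈ 15.8644 mm.
Diagonal AOV = 2·arctan(15.8644 / (2 × 3.3556)) = 2·arctan(2.36386) ≈ 134.1397°.

134.140°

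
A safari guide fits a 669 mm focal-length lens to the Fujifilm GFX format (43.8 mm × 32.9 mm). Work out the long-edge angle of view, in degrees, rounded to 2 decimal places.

Angle of view α = 2·arctan(w/2f) with w = 43.8 mm and f = 669 mm.
w/2f = 0.03274; arctan(0.03274) ≈ 1.8749°, so α ≈ 3.7499°.

3.75°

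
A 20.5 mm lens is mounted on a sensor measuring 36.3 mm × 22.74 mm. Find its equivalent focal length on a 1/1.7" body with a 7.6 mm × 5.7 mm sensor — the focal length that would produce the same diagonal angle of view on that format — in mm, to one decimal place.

4.5 mm

Sensor diagonal = √(36.3² + 22.74²) = √1834.7976 ≈ 42.8345 mm.
Sensor diagonal = √(7.6² + 5.7²) = √90.2500 ≈ 9.5000 mm.
Equal angle of view means equal diagonal/f ratio, so f₂ = f₁ · (diagonal₂/diagonal₁) = 20.5 × 9.5000/42.8345.
f₂ = 20.5 × 0.22178 ≈ 4.547 mm.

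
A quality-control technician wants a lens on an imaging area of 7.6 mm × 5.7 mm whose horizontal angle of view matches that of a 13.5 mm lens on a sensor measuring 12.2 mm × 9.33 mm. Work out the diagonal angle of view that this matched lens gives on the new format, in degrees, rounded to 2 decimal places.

Equal horizontal AOV ⇒ f₂ = f₁ · 7.6/12.2 = 13.5 × 0.62295 ≈ 8.4098 mm.
Sensor diagonal = √(7.6² + 5.7²) = √90.2500 ≈ 9.5000 mm.
Diagonal AOV on the new format = 2·arctan(9.5000 / (2 × 8.4098)) = 2·arctan(0.56481) ≈ 58.9168°.

58.92°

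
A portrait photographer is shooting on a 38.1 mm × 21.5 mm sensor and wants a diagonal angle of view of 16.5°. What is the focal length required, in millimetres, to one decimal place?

150.9 mm

Sensor diagonal = √(38.1² + 21.5²) = √1913.8600 ≈ 43.7477 mm.
From α = 2·arctan(d/2f) we get f = d / (2·tan(α/2)).
With d = 43.7477 mm and α/2 = 8.25°, tan(α/2) ≈ 0.14499, so f ≈ 43.7477 / 0.28999 ≈ 150.8613 mm.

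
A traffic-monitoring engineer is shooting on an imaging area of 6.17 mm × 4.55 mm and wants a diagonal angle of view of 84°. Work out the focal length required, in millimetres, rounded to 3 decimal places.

4.257 mm

Sensor diagonal = √(6.17² + 4.55²) = √58.7714 ≈ 7.6663 mm.
From α = 2·arctan(d/2f) we get f = d / (2·tan(α/2)).
With d = 7.6663 mm and α/2 = 42°, tan(α/2) ≈ 0.90040, so f ≈ 7.6663 / 1.80081 ≈ 4.2571 mm.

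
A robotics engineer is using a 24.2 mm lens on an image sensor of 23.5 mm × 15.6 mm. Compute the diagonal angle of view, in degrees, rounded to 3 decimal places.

Sensor diagonal = √(23.5² + 15.6²) = √795.6100 ≈ 28.2066 mm.
Angle of view α = 2·arctan(d/2f) with d = 28.2066 mm and f = 24.2 mm.
d/2f = 0.58278; arctan(0.58278) ≈ 30.2328°, so α ≈ 60.4656°.

60.466°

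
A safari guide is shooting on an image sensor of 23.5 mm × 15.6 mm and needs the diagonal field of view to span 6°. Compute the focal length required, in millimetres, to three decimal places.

269.107 mm

Sensor diagonal = √(23.5² + 15.6²) = √795.6100 ≈ 28.2066 mm.
From α = 2·arctan(d/2f) we get f = d / (2·tan(α/2)).
With d = 28.2066 mm and α/2 = 3°, tan(α/2) ≈ 0.05241, so f ≈ 28.2066 / 0.10482 ≈ 269.1066 mm.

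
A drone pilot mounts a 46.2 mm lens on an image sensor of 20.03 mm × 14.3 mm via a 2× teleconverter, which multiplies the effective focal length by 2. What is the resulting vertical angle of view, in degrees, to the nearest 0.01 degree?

Effective focal length f = 46.2 × 2 = 92.4 mm.
α = 2·arctan(14.3 / (2 × 92.4)) = 2·arctan(0.07738) ≈ 8.8496°.

8.85°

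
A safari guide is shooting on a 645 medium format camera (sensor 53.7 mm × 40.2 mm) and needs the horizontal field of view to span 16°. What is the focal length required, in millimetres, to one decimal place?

191.0 mm

From α = 2·arctan(w/2f) we get f = w / (2·tan(α/2)).
With w = 53.7 mm and α/2 = 8°, tan(α/2) ≈ 0.14054, so f ≈ 53.7 / 0.28108 ≈ 191.0477 mm.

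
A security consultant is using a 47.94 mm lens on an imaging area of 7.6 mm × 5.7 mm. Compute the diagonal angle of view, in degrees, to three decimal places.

Sensor diagonal = √(7.6² + 5.7²) = √90.2500 ≈ 9.5000 mm.
Angle of view α = 2·arctan(d/2f) with d = 9.5000 mm and f = 47.94 mm.
d/2f = 0.09908; arctan(0.09908) ≈ 5.6585°, so α ≈ 11.3170°.

11.317°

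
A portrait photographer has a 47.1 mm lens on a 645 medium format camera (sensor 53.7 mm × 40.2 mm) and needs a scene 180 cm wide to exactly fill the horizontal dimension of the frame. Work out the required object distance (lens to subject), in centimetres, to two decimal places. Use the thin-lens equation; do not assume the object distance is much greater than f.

162.59 cm

W: 180 cm = 1800 mm.
Magnification m = w/W = dᵢ/dₒ; combined with 1/f = 1/dₒ + 1/dᵢ this gives dₒ = f·(1 + W/w).
dₒ = 47.1 mm × (1 + 1800/53.7) = 47.1 × 34.5196 ≈ 1625.871 mm = 162.587 cm.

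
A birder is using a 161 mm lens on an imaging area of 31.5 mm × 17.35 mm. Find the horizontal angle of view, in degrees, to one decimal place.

Angle of view α = 2·arctan(w/2f) with w = 31.5 mm and f = 161 mm.
w/2f = 0.09783; arctan(0.09783) ≈ 5.5872°, so α ≈ 11.1745°.

11.2°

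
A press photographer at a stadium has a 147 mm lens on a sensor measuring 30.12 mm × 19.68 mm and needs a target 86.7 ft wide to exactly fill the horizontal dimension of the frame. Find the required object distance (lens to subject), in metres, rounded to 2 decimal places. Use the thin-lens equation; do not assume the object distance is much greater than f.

129.12 m

W: 86.7 ft × 304.8 mm/ft = 26426.16 mm.
Magnification m = w/W = dᵢ/dₒ; combined with 1/f = 1/dₒ + 1/dᵢ this gives dₒ = f·(1 + W/w).
dₒ = 147 mm × (1 + 26426.2/30.12) = 147 × 878.3625 ≈ 129119.291 mm = 129.119 m.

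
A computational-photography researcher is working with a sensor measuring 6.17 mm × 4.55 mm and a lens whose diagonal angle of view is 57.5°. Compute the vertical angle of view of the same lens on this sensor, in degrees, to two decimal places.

Sensor diagonal = √(6.17² + 4.55²) = √58.7714 ≈ 7.6663 mm.
From the diagonal AOV: f = 7.6663 / (2·tan(28.75°)) = 7.6663 / 1.09724 ≈ 6.9869 mm.
Vertical AOV = 2·arctan(4.55 / (2 × 6.9869)) = 2·arctan(0.32561) ≈ 36.0716°.

36.07°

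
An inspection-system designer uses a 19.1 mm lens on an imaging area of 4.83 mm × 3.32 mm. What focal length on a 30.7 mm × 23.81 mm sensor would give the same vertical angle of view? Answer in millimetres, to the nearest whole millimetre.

Equal angle of view means equal height/f ratio, so f₂ = f₁ · (height₂/height₁) = 19.1 × 23.81/3.32.
f₂ = 19.1 × 7.17169 ≈ 136.979 mm.

137 mm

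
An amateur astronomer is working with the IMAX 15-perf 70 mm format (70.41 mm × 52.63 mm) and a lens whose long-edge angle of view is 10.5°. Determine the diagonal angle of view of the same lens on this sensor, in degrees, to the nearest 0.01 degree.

13.09°

From the long-edge AOV: f = 70.41 / (2·tan(5.25°)) = 70.41 / 0.18377 ≈ 383.1332 mm.
Sensor diagonal = √(70.41² + 52.63²) = √7727.4850 ≈ 87.9061 mm.
Diagonal AOV = 2·arctan(87.9061 / (2 × 383.1332)) = 2·arctan(0.11472) ≈ 13.0887°.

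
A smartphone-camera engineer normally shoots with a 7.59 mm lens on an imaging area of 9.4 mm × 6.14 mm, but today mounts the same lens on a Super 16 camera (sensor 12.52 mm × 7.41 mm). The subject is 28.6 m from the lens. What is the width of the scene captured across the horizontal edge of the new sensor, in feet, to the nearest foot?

155 ft

The focal length stays 7.59 mm; the relevant sensor dimension is now w = 12.52 mm. Object distance dₒ = 28.6 m = 28600 mm.
Thin-lens field width W = w·(dₒ − f)/f = 12.52 × (28600 − 7.59)/7.59 ≈ 47164.292 mm = 47164.292/304.8 ft = 154.738 ft.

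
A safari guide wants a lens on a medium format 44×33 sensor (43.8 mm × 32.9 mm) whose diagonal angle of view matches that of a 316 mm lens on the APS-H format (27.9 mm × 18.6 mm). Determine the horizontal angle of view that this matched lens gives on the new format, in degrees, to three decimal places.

4.858°

Sensor diagonal = √(27.9² + 18.6²) = √1124.3700 ≈ 33.5316 mm.
Sensor diagonal = √(43.8² + 32.9²) = √3000.8500 ≈ 54.7800 mm.
Equal diagonal AOV ⇒ f₂ = f₁ · 54.7800/33.5316 = 316 × 1.63368 ≈ 516.2435 mm.
Horizontal AOV on the new format = 2·arctan(43.8 / (2 × 516.2435)) = 2·arctan(0.04242) ≈ 4.8583°.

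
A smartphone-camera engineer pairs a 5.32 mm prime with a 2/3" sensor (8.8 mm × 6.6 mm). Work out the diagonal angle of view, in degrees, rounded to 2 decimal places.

91.91°

Sensor diagonal = √(8.8² + 6.6²) = √121.0000 ≈ 11.0000 mm.
Angle of view α = 2·arctan(d/2f) with d = 11.0000 mm and f = 5.32 mm.
d/2f = 1.03383; arctan(1.03383) ≈ 45.9531°, so α ≈ 91.9062°.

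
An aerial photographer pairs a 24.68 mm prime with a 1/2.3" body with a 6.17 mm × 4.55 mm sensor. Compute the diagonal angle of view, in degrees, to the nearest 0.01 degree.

Sensor diagonal = √(6.17² + 4.55²) = √58.7714 ≈ 7.6663 mm.
Angle of view α = 2·arctan(d/2f) with d = 7.6663 mm and f = 24.68 mm.
d/2f = 0.15531; arctan(0.15531) ≈ 8.8282°, so α ≈ 17.6565°.

17.66°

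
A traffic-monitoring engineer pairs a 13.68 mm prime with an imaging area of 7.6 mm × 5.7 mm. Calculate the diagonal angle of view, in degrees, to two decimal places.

Sensor diagonal = √(7.6² + 5.7²) = √90.2500 ≈ 9.5000 mm.
Angle of view α = 2·arctan(d/2f) with d = 9.5000 mm and f = 13.68 mm.
d/2f = 0.34722; arctan(0.34722) ≈ 19.1481°, so α ≈ 38.2963°.

38.30°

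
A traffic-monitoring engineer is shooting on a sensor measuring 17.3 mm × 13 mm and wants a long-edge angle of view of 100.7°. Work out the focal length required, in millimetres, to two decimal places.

From α = 2·arctan(w/2f) we get f = w / (2·tan(α/2)).
With w = 17.3 mm and α/2 = 50.35°, tan(α/2) ≈ 1.20665, so f ≈ 17.3 / 2.41329 ≈ 7.1686 mm.

7.17 mm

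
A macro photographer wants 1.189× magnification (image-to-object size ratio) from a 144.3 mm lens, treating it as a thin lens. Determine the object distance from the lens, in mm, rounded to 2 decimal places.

265.66 mm

With m = dᵢ/dₒ and 1/f = 1/dₒ + 1/dᵢ, substituting dᵢ = m·dₒ gives 1/f = (1 + 1/m)/dₒ, hence dₒ = f·(1 + 1/m).
dₒ = 144.3 × (1 + 1/1.189) = 144.3 × 1.84104 ≈ 265.662 mm.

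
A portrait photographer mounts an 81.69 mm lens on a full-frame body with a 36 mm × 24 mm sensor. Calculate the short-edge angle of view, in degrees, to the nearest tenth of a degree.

Angle of view α = 2·arctan(h/2f) with h = 24 mm and f = 81.69 mm.
h/2f = 0.14690; arctan(0.14690) ≈ 8.3568°, so α ≈ 16.7136°.

16.7°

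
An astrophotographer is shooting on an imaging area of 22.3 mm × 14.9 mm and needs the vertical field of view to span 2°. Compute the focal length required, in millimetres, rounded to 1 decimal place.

426.8 mm

From α = 2·arctan(h/2f) we get f = h / (2·tan(α/2)).
With h = 14.9 mm and α/2 = 1°, tan(α/2) ≈ 0.01746, so f ≈ 14.9 / 0.03491 ≈ 426.8102 mm.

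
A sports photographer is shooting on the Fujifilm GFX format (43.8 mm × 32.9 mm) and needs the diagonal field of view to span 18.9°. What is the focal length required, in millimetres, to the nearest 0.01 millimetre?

Sensor diagonal = √(43.8² + 32.9²) = √3000.8500 ≈ 54.7800 mm.
From α = 2·arctan(d/2f) we get f = d / (2·tan(α/2)).
With d = 54.7800 mm and α/2 = 9.45°, tan(α/2) ≈ 0.16645, so f ≈ 54.7800 / 0.33289 ≈ 164.5583 mm.

164.56 mm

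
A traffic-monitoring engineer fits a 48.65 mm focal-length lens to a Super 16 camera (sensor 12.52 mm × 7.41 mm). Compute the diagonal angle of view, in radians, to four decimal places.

0.2968 rad

Sensor diagonal = √(12.52² + 7.41²) = √211.6585 ≈ 14.5485 mm.
Angle of view α = 2·arctan(d/2f) with d = 14.5485 mm and f = 48.65 mm.
d/2f = 0.14952; arctan(0.14952) ≈ 0.1484 rad, so α ≈ 0.2968 rad.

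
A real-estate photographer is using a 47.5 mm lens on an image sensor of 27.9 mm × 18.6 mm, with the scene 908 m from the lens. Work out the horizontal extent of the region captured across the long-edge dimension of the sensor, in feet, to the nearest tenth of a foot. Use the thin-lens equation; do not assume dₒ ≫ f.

dₒ: 908 m = 908000 mm.
Similar triangles through the lens centre give W/dₒ = w/dᵢ; with 1/f = 1/dₒ + 1/dᵢ this gives W = w·(dₒ − f)/f.
W = 27.9 mm × (908000 − 47.5) / 47.5 = 27.9 × 19114.7895 ≈ 533302.626 mm = 533302.626/304.8 ft = 1749.68 ft.

1749.7 ft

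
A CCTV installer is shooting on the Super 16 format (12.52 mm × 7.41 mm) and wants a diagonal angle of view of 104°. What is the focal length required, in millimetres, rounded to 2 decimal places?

Sensor diagonal = √(12.52² + 7.41²) = √211.6585 ≈ 14.5485 mm.
From α = 2·arctan(d/2f) we get f = d / (2·tan(α/2)).
With d = 14.5485 mm and α/2 = 52°, tan(α/2) ≈ 1.27994, so f ≈ 14.5485 / 2.55988 ≈ 5.6833 mm.

5.68 mm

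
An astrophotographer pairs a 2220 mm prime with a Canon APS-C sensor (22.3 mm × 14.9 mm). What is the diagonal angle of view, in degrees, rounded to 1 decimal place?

Sensor diagonal = √(22.3² + 14.9²) = √719.3000 ≈ 26.8198 mm.
Angle of view α = 2·arctan(d/2f) with d = 26.8198 mm and f = 2220 mm.
d/2f = 0.00604; arctan(0.00604) ≈ 0.3461°, so α ≈ 0.6922°.

0.7°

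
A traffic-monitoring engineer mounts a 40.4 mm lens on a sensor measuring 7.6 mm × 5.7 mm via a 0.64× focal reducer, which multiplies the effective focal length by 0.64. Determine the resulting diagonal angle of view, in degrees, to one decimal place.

20.8°

Effective focal length f = 40.4 × 0.64 = 25.856 mm.
Sensor diagonal = √(7.6² + 5.7²) = √90.2500 ≈ 9.5000 mm.
α = 2·arctan(9.500 / (2 × 25.856)) = 2·arctan(0.18371) ≈ 20.8194°.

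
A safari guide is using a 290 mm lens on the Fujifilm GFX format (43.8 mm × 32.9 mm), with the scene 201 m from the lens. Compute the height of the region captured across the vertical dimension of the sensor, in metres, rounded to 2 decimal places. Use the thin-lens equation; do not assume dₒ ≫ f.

dₒ: 201 m = 201000 mm.
Similar triangles through the lens centre give W/dₒ = h/dᵢ; with 1/f = 1/dₒ + 1/dᵢ this gives W = h·(dₒ − f)/f.
W = 32.9 mm × (201000 − 290) / 290 = 32.9 × 692.1034 ≈ 22770.203 mm = 22.7702 m.

22.77 m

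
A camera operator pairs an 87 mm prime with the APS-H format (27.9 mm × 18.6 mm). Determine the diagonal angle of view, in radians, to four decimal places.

Sensor diagonal = √(27.9² + 18.6²) = √1124.3700 ≈ 33.5316 mm.
Angle of view α = 2·arctan(d/2f) with d = 33.5316 mm and f = 87 mm.
d/2f = 0.19271; arctan(0.19271) ≈ 0.1904 rad, so α ≈ 0.3808 rad.

0.3808 rad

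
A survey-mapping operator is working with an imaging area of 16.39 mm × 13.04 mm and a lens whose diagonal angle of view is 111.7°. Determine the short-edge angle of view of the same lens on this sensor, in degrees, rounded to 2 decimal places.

Sensor diagonal = √(16.39² + 13.04²) = √438.6737 ≈ 20.9445 mm.
From the diagonal AOV: f = 20.9445 / (2·tan(55.85°)) = 20.9445 / 2.94844 ≈ 7.1036 mm.
Short-edge AOV = 2·arctan(13.04 / (2 × 7.1036)) = 2·arctan(0.91785) ≈ 85.0942°.

85.09°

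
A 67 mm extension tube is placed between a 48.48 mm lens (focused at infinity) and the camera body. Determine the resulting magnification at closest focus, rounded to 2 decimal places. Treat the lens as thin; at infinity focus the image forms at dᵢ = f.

1.38×

The tube moves the image plane from f to f + e, so dᵢ = 48.48 + 67 = 115.48 mm. Focus is achieved when 1/f = 1/dₒ + 1/dᵢ, giving dₒ = 1/(1/f − 1/(f+e)).
Magnification m = dᵢ/dₒ = (f+e)·(1/f − 1/(f+e)) = e/f = 67/48.48 ≈ 1.3820.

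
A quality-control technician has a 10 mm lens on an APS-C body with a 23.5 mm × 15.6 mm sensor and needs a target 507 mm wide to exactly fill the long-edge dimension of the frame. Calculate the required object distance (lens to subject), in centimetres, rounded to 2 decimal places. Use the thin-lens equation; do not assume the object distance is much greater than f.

22.57 cm

Magnification m = w/W = dᵢ/dₒ; combined with 1/f = 1/dₒ + 1/dᵢ this gives dₒ = f·(1 + W/w).
dₒ = 10 mm × (1 + 507/23.5) = 10 × 22.5745 ≈ 225.745 mm = 22.5745 cm.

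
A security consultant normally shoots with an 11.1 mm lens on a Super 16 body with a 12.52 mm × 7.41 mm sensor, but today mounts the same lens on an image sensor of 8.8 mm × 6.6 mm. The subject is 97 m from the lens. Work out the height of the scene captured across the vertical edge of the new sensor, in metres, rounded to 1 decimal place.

The focal length stays 11.1 mm; the relevant sensor dimension is now h = 6.6 mm. Object distance dₒ = 97 m = 97000 mm.
Thin-lens field height W = h·(dₒ − f)/f = 6.6 × (97000 − 11.1)/11.1 ≈ 57669.076 mm = 57.6691 m.

57.7 m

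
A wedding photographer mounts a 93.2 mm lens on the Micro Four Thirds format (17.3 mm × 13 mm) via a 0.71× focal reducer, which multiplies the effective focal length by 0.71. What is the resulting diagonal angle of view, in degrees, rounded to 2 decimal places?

18.57°

Effective focal length f = 93.2 × 0.71 = 66.172 mm.
Sensor diagonal = √(17.3² + 13²) = √468.2900 ≈ 21.6400 mm.
α = 2·arctan(21.640 / (2 × 66.172)) = 2·arctan(0.16351) ≈ 18.5729°.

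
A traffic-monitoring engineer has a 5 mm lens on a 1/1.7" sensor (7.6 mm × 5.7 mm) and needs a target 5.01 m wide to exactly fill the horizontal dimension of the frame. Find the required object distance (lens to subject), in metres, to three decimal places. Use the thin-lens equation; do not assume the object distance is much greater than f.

3.301 m

W: 5.01 m = 5010 mm.
Magnification m = w/W = dᵢ/dₒ; combined with 1/f = 1/dₒ + 1/dᵢ this gives dₒ = f·(1 + W/w).
dₒ = 5 mm × (1 + 5010/7.6) = 5 × 660.2105 ≈ 3301.053 mm = 3.30105 m.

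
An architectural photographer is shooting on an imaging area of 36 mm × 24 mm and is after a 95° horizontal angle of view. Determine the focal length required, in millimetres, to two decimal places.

From α = 2·arctan(w/2f) we get f = w / (2·tan(α/2)).
With w = 36 mm and α/2 = 47.5°, tan(α/2) ≈ 1.09131, so f ≈ 36 / 2.18262 ≈ 16.4940 mm.

16.49 mm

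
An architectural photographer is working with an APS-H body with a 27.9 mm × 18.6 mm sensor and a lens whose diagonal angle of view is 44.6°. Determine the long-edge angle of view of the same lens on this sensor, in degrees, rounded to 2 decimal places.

37.68°

Sensor diagonal = √(27.9² + 18.6²) = √1124.3700 ≈ 33.5316 mm.
From the diagonal AOV: f = 33.5316 / (2·tan(22.3°)) = 33.5316 / 0.82026 ≈ 40.8793 mm.
Long-edge AOV = 2·arctan(27.9 / (2 × 40.8793)) = 2·arctan(0.34125) ≈ 37.6843°.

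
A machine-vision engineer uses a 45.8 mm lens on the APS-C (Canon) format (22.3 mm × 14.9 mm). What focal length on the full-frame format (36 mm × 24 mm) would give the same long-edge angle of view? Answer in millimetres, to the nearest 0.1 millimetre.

73.9 mm

Equal angle of view means equal width/f ratio, so f₂ = f₁ · (width₂/width₁) = 45.8 × 36/22.3.
f₂ = 45.8 × 1.61435 ≈ 73.937 mm.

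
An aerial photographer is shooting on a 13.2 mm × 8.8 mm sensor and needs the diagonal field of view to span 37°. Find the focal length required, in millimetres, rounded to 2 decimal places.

Sensor diagonal = √(13.2² + 8.8²) = √251.6800 ≈ 15.8644 mm.
From α = 2·arctan(d/2f) we get f = d / (2·tan(α/2)).
With d = 15.8644 mm and α/2 = 18.5°, tan(α/2) ≈ 0.33460, so f ≈ 15.8644 / 0.66919 ≈ 23.7069 mm.

23.71 mm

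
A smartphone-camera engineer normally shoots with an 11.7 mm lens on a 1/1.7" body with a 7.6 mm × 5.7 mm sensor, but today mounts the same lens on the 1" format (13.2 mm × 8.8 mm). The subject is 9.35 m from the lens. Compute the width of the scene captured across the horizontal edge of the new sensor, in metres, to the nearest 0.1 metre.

10.5 m

The focal length stays 11.7 mm; the relevant sensor dimension is now w = 13.2 mm. Object distance dₒ = 9.35 m = 9350 mm.
Thin-lens field width W = w·(dₒ − f)/f = 13.2 × (9350 − 11.7)/11.7 ≈ 10535.518 mm = 10.5355 m.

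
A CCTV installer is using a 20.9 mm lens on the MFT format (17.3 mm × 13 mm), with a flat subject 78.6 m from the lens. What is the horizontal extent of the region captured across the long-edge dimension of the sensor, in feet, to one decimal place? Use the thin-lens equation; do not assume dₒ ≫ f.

213.4 ft

dₒ: 78.6 m = 78600 mm.
Similar triangles through the lens centre give W/dₒ = w/dᵢ; with 1/f = 1/dₒ + 1/dᵢ this gives W = w·(dₒ − f)/f.
W = 17.3 mm × (78600 − 20.9) / 20.9 = 17.3 × 3759.7656 ≈ 65043.944 mm = 65043.944/304.8 ft = 213.399 ft.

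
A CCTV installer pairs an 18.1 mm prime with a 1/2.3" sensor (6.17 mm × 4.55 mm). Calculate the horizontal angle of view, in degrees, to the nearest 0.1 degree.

Angle of view α = 2·arctan(w/2f) with w = 6.17 mm and f = 18.1 mm.
w/2f = 0.17044; arctan(0.17044) ≈ 9.6727°, so α ≈ 19.3453°.

19.3°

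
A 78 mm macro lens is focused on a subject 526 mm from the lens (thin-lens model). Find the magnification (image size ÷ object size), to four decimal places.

0.1741×

Thin lens: 1/f = 1/dₒ + 1/dᵢ → 1/dᵢ = 1/78 − 1/526 = 0.0109194 mm⁻¹, so dᵢ ≈ 91.5804 mm.
Magnification m = dᵢ/dₒ = 91.5804/526 ≈ 0.17411.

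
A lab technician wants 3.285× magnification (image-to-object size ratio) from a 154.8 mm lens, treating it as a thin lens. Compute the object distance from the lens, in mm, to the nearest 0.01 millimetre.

201.92 mm

With m = dᵢ/dₒ and 1/f = 1/dₒ + 1/dᵢ, substituting dᵢ = m·dₒ gives 1/f = (1 + 1/m)/dₒ, hence dₒ = f·(1 + 1/m).
dₒ = 154.8 × (1 + 1/3.285) = 154.8 × 1.30441 ≈ 201.923 mm.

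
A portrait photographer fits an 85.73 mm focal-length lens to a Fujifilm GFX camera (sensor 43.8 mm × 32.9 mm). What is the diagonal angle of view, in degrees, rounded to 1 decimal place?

35.4°

Sensor diagonal = √(43.8² + 32.9²) = √3000.8500 ≈ 54.7800 mm.
Angle of view α = 2·arctan(d/2f) with d = 54.7800 mm and f = 85.73 mm.
d/2f = 0.31949; arctan(0.31949) ≈ 17.7182°, so α ≈ 35.4365°.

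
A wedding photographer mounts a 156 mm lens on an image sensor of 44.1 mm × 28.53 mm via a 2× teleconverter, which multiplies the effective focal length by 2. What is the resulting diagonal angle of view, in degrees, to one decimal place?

9.6°

Effective focal length f = 156 × 2 = 312 mm.
Sensor diagonal = √(44.1² + 28.53²) = √2758.7709 ≈ 52.5240 mm.
α = 2·arctan(52.524 / (2 × 312)) = 2·arctan(0.08417) ≈ 9.6228°.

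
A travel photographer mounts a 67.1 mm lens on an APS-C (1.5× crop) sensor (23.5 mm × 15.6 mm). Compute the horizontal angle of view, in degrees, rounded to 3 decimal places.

Angle of view α = 2·arctan(w/2f) with w = 23.5 mm and f = 67.1 mm.
w/2f = 0.17511; arctan(0.17511) ≈ 9.9325°, so α ≈ 19.8649°.

19.865°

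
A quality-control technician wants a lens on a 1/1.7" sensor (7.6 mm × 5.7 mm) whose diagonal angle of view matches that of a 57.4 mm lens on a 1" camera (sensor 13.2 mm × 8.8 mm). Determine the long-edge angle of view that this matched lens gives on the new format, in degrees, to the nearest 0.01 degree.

Sensor diagonal = √(13.2² + 8.8²) = √251.6800 ≈ 15.8644 mm.
Sensor diagonal = √(7.6² + 5.7²) = √90.2500 ≈ 9.5000 mm.
Equal diagonal AOV ⇒ f₂ = f₁ · 9.5000/15.8644 = 57.4 × 0.59882 ≈ 34.3725 mm.
Long-edge AOV on the new format = 2·arctan(7.6 / (2 × 34.3725)) = 2·arctan(0.11055) ≈ 12.6173°.

12.62°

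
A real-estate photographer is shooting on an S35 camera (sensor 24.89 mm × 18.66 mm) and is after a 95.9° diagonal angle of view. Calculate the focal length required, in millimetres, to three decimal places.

14.029 mm

Sensor diagonal = √(24.89² + 18.66²) = √967.7077 ≈ 31.1080 mm.
From α = 2·arctan(d/2f) we get f = d / (2·tan(α/2)).
With d = 31.1080 mm and α/2 = 47.95°, tan(α/2) ≈ 1.10867, so f ≈ 31.1080 / 2.21733 ≈ 14.0295 mm.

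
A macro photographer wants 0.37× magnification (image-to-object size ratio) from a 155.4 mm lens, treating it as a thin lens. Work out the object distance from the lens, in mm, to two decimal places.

With m = dᵢ/dₒ and 1/f = 1/dₒ + 1/dᵢ, substituting dᵢ = m·dₒ gives 1/f = (1 + 1/m)/dₒ, hence dₒ = f·(1 + 1/m).
dₒ = 155.4 × (1 + 1/0.37) = 155.4 × 3.70270 ≈ 575.400 mm.

575.40 mm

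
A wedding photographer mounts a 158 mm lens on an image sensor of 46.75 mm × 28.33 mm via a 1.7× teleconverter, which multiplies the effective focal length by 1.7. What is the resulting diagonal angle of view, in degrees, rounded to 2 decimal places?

Effective focal length f = 158 × 1.7 = 268.6 mm.
Sensor diagonal = √(46.75² + 28.33²) = √2988.1514 ≈ 54.6640 mm.
α = 2·arctan(54.664 / (2 × 268.6)) = 2·arctan(0.10176) ≈ 11.6205°.

11.62°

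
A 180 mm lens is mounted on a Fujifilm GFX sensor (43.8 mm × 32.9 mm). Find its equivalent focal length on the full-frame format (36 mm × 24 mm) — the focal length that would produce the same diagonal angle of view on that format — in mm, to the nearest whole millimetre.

142 mm

Sensor diagonal = √(43.8² + 32.9²) = √3000.8500 ≈ 54.7800 mm.
Sensor diagonal = √(36² + 24²) = √1872.0000 ≈ 43.2666 mm.
Equal angle of view means equal diagonal/f ratio, so f₂ = f₁ · (diagonal₂/diagonal₁) = 180 × 43.2666/54.7800.
f₂ = 180 × 0.78982 ≈ 142.168 mm.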